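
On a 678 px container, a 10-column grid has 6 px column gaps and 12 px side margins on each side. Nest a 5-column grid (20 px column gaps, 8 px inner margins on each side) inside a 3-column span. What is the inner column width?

Outer content = 678 − 2·12 = 654 px.
10c + 9·6 = 654 → 10c = 600 → c = 60 px.
Span of 3: 3·60 + 2·6 = 180 + 12 = 192 px.
Inner content = 192 − 2·8 = 176 px.
176 − 4·20 = 96; ÷5 gives d = 19.2 px.

19.2 px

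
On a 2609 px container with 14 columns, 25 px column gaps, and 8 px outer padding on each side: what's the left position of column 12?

2065 px

Content = 2609 − 2·8 = 2593 px.
Subtracting 13 column gaps of 25 leaves 2268 for 14 columns, so c = 162 px.
Before column 12: the margin + 11 columns + 11 column gaps.
Offset = 8 + 11·(162 + 25) = 8 + 2057 = 2065 px.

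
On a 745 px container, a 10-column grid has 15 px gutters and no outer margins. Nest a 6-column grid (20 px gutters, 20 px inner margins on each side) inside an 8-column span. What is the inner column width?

10c + 9·15 = 745 → 10c = 610 → c = 61 px.
8 columns plus 7 gutters: 488 + 105 = 593 px.
Inner content = 593 − 2·20 = 553 px.
Subtracting 5 gutters of 20 leaves 453 for 6 columns, so d = 75.5 px.

75.5 px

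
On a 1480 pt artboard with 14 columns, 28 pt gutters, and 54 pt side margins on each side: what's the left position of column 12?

1154 pt

Inside the margins: 1480 − 108 = 1372 pt.
1372 − 13·28 = 1008; ÷14 gives c = 72 pt.
Each column+gutter stride is 100 pt; 11 of them past the 54 pt margin is 54 + 1100 = 1154 pt.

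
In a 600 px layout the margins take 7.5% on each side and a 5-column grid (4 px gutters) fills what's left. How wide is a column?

Margins: 7.5% × 600 = 45 px each, so content = 600 − 90 = 510 px.
5 columns + 4 gutters: 5c + 4·4 = 510.
5c = 510 − 16 = 494, so c = 98.8 px.

98.8 px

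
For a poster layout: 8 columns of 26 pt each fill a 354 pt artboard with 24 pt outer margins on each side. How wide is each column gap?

14 pt

Subtract both margins: 354 − 2·24 = 306 pt.
Columns use 208 pt, leaving 98 pt across 7 column gaps = 14 pt each.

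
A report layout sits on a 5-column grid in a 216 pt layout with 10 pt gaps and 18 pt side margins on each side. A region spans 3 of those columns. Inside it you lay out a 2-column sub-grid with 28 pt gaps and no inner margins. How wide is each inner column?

Take off 36 pt of margins, leaving 180 pt.
5c + 4·10 = 180 → 5c = 140 → c = 28 pt.
Span of 3: 3·28 + 2·10 = 84 + 20 = 104 pt.
2 columns + 1 gap: 2d + 1·28 = 104.
2d = 104 − 28 = 76, so d = 38 pt.

38 pt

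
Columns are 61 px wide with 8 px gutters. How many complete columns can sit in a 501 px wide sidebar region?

k columns need k·61 + (k−1)·8 = k·69 − 8.
k·69 − 8 ≤ 501 → k ≤ 509 / 69 ≈ 7.38, so k = 7.

7 columns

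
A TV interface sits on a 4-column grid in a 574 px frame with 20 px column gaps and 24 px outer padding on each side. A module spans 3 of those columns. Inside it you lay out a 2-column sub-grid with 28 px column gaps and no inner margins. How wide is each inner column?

Inside the margins: 574 − 48 = 526 px.
526 − 3·20 = 466; ÷4 gives c = 116.5 px.
Span of 3: 3·116.5 + 2·20 = 349.5 + 40 = 389.5 px.
389.5 − 1·28 = 361.5; ÷2 gives d = 180.75 px.

180.75 px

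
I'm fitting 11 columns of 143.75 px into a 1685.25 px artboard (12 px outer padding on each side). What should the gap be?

Inside the margins: 1685.25 − 24 = 1661.25 px.
Columns use 1581.25 px, leaving 80 px across 10 gaps = 8 px each.

8 px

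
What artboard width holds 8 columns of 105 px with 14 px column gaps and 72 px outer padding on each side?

Adding margins, columns and gutters: 144 + 840 + 98 = 1082 px.

1082 px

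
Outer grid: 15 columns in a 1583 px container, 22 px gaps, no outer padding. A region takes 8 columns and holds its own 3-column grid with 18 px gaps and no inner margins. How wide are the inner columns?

266 px

Subtracting 14 gaps of 22 leaves 1275 for 15 columns, so c = 85 px.
8 columns plus 7 gaps: 680 + 154 = 834 px.
834 − 2·18 = 798; ÷3 gives d = 266 px.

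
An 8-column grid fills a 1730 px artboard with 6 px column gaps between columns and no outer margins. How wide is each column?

211 px

Subtracting 7 column gaps of 6 leaves 1688 for 8 columns, so c = 211 px.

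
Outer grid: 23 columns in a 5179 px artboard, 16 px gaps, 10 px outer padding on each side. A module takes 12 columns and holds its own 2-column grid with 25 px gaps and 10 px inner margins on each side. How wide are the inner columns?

Inside the margins: 5179 − 20 = 5159 px.
5159 − 22·16 = 4807; ÷23 gives c = 209 px.
12-column span = 12·209 + 11·16 = 2684 px.
Inner content = 2684 − 2·10 = 2664 px.
2d + 1·25 = 2664 → 2d = 2639 → d = 1319.5 px.

1319.5 px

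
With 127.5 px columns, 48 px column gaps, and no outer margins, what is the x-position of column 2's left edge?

175.5 px

No margin, so column 2 starts at 1·(column + gutter) = 1·175.5 = 175.5 px.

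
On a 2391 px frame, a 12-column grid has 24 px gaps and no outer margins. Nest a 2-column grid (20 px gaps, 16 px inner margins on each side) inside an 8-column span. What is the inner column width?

767 px

12 columns + 11 gaps: 12c + 11·24 = 2391.
12c = 2391 − 264 = 2127, so c = 177.25 px.
8-column span = 8·177.25 + 7·24 = 1586 px.
Inner content = 1586 − 2·16 = 1554 px.
Subtracting 1 gap of 20 leaves 1534 for 2 columns, so d = 767 px.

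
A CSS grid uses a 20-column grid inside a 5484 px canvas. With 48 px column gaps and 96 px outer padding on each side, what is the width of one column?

Subtract both margins: 5484 − 2·96 = 5292 px.
20 columns + 19 column gaps: 20c + 19·48 = 5292.
20c = 5292 − 912 = 4380, so c = 219 px.

219 px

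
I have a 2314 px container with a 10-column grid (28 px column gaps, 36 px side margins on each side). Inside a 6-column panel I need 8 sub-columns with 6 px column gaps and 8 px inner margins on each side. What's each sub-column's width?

Inside the margins: 2314 − 72 = 2242 px.
10 columns + 9 column gaps: 10c + 9·28 = 2242.
10c = 2242 − 252 = 1990, so c = 199 px.
Span of 6: 6·199 + 5·28 = 1194 + 140 = 1334 px.
Inner content = 1334 − 2·8 = 1318 px.
Subtracting 7 column gaps of 6 leaves 1276 for 8 columns, so d = 159.5 px.

159.5 px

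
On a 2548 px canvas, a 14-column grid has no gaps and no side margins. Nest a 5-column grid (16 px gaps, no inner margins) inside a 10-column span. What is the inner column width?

351.2 px

With no gaps, each column is 2548/14 = 182 px.
With no gaps, 10 columns span 10·182 = 1820 px.
Subtracting 4 gaps of 16 leaves 1756 for 5 columns, so d = 351.2 px.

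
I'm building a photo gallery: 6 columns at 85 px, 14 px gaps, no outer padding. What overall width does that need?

Total width: 6·85 + 5·14 = 580 px.

580 px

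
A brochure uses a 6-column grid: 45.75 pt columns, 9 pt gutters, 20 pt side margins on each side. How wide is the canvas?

Adding margins, columns and gutters: 40 + 274.5 + 45 = 359.5 pt.

359.5 pt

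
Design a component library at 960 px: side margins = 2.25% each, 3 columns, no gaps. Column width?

Margins: 2.25% × 960 = 21.6 px each, so content = 960 − 43.2 = 916.8 px.
916.8 / 3 = 305.6 px per column.

305.6 px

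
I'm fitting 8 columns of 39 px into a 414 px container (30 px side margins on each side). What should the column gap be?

Subtract both margins: 414 − 2·30 = 354 px.
8 columns take 8·39 = 312 px; remaining 42 splits into 7 column gaps.
g = 42 / 7 = 6 px.

6 px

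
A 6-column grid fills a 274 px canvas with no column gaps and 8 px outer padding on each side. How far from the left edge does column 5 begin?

180 px

Content = 274 − 2·8 = 258 px.
With no column gaps, each column is 258/6 = 43 px.
Column 5 starts at margin + 4·(column + gutter) = 8 + 4·43 = 180 px.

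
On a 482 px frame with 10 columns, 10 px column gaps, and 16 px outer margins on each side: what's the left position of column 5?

200 px

Content = 482 − 2·16 = 450 px.
10 columns + 9 column gaps: 10c + 9·10 = 450.
10c = 450 − 90 = 360, so c = 36 px.
Before column 5: the margin + 4 columns + 4 column gaps.
Offset = 16 + 4·(36 + 10) = 16 + 184 = 200 px.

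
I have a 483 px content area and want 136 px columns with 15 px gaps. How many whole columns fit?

k columns need k·136 + (k−1)·15 = k·151 − 15.
k·151 − 15 ≤ 483 → k ≤ 498 / 151 ≈ 3.30, so k = 3.

3 columns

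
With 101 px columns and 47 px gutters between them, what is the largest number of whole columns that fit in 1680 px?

Each extra column adds 101 + 47 = 148 px.
(1680 + 47) / 148 = 11.67, so 11 columns fit.

11 columns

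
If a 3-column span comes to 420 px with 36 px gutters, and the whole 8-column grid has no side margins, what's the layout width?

1180 px

3c + 2·36 = 420 → 3c = 348 → c = 116 px.
Total width: 8·116 + 7·36 = 1180 px.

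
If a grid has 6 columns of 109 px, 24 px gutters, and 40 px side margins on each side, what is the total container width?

Adding margins, columns and gutters: 80 + 654 + 120 = 854 px.

854 px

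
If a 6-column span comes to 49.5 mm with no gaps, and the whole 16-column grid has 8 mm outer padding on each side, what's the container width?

148 mm

49.5 / 6 = 8.25 mm per column.
Container = 2·8 + 16·8.25 = 16 + 132 = 148 mm.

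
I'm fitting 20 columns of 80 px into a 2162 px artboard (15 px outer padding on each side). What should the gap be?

Take off 30 px of margins, leaving 2132 px.
Columns use 1600 px, leaving 532 px across 19 gaps = 28 px each.

28 px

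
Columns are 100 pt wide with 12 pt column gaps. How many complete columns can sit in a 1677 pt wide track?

15 columns

Each extra column adds 100 + 12 = 112 pt.
(1677 + 12) / 112 = 15.08, so 15 columns fit.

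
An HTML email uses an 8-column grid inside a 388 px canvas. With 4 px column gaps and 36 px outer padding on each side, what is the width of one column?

36 px

Content width = 388 − 2·36 = 316 px.
316 − 7·4 = 288; ÷8 gives c = 36 px.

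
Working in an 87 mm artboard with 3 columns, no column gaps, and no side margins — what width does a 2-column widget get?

58 mm

3c = 87 → c = 29 mm.
With no column gaps, 2 columns span 2·29 = 58 mm.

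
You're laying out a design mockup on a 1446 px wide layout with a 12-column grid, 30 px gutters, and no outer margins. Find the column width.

12c + 11·30 = 1446 → 12c = 1116 → c = 93 px.

93 px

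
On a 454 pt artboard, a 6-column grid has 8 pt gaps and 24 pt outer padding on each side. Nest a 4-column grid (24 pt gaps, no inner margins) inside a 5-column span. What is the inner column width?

Subtract both margins: 454 − 2·24 = 406 pt.
6 columns + 5 gaps: 6c + 5·8 = 406.
6c = 406 − 40 = 366, so c = 61 pt.
5-column span = 5·61 + 4·8 = 337 pt.
337 − 3·24 = 265; ÷4 gives d = 66.25 pt.

66.25 pt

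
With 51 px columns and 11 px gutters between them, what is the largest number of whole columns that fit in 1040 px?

Each extra column adds 51 + 11 = 62 px.
(1040 + 11) / 62 = 16.95, so 16 columns fit.

16 columns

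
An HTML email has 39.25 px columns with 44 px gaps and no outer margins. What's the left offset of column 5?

333 px

Before column 5: 4 columns + 4 gaps.
Offset = 4·(39.25 + 44) = 4·83.25 = 333 px.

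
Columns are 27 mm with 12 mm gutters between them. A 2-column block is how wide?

66 mm

2-column span = 2·27 + 1·12 = 66 mm.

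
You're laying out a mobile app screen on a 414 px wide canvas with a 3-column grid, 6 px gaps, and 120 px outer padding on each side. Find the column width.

54 px

Content width = 414 − 2·120 = 174 px.
3c + 2·6 = 174 → 3c = 162 → c = 54 px.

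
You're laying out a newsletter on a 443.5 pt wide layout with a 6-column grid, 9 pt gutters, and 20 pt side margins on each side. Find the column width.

Take off 40 pt of margins, leaving 403.5 pt.
Subtracting 5 gutters of 9 leaves 358.5 for 6 columns, so c = 59.75 pt.

59.75 pt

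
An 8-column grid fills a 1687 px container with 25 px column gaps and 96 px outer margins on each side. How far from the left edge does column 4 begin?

Inside the margins: 1687 − 192 = 1495 px.
8c + 7·25 = 1495 → 8c = 1320 → c = 165 px.
Before column 4: the margin + 3 columns + 3 column gaps.
Offset = 96 + 3·(165 + 25) = 96 + 570 = 666 px.

666 px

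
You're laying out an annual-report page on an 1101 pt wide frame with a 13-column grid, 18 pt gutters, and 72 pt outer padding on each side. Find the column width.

Content width = 1101 − 2·72 = 957 pt.
13c + 12·18 = 957 → 13c = 741 → c = 57 pt.

57 pt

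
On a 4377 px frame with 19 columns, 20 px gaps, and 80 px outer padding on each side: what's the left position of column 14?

Take off 160 px of margins, leaving 4217 px.
19 columns + 18 gaps: 19c + 18·20 = 4217.
19c = 4217 − 360 = 3857, so c = 203 px.
Column 14 starts at margin + 13·(column + gutter) = 80 + 13·223 = 2979 px.

2979 px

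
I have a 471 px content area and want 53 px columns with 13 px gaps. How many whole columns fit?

k columns need k·53 + (k−1)·13 = k·66 − 13.
k·66 − 13 ≤ 471 → k ≤ 484 / 66 ≈ 7.33, so k = 7.

7 columns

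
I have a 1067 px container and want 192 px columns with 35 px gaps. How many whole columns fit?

4 columns

k columns need k·192 + (k−1)·35 = k·227 − 35.
k·227 − 35 ≤ 1067 → k ≤ 1102 / 227 ≈ 4.85, so k = 4.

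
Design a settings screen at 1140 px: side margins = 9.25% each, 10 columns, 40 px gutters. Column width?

Margins: 9.25% × 1140 = 105.45 px each, so content = 1140 − 210.9 = 929.1 px.
10c + 9·40 = 929.1 → 10c = 569.1 → c = 56.91 px.

56.91 px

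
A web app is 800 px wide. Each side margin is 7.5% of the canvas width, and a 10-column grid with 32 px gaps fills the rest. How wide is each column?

Margins: 7.5% × 800 = 60 px each, so content = 800 − 120 = 680 px.
10c + 9·32 = 680 → 10c = 392 → c = 39.2 px.

39.2 px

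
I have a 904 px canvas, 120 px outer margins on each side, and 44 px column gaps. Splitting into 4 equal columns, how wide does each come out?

Inside the margins: 904 − 240 = 664 px.
4 columns + 3 column gaps: 4c + 3·44 = 664.
4c = 664 − 132 = 532, so c = 133 px.

133 px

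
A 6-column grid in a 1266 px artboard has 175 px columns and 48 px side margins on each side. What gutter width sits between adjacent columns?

Take off 96 px of margins, leaving 1170 px.
6 columns take 6·175 = 1050 px; remaining 120 splits into 5 gutters.
g = 120 / 5 = 24 px.

24 px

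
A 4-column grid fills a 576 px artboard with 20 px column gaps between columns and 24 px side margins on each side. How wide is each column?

Take off 48 px of margins, leaving 528 px.
528 − 3·20 = 468; ÷4 gives c = 117 px.

117 px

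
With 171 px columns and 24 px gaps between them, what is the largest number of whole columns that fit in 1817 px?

9 columns: 9·171 + 8·24 = 1731 px ≤ 1817.
10 columns: 1926 px > 1817. So 9.

9 columns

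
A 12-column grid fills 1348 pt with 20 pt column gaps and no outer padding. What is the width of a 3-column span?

322 pt

Subtracting 11 column gaps of 20 leaves 1128 for 12 columns, so c = 94 pt.
Span of 3: 3·94 + 2·20 = 282 + 40 = 322 pt.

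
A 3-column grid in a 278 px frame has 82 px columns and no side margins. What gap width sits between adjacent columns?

3 columns take 3·82 = 246 px; remaining 32 splits into 2 gaps.
g = 32 / 2 = 16 px.

16 px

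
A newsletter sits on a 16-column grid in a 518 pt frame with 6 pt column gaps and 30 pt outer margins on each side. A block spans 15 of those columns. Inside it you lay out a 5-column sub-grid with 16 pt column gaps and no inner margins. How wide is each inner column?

Take off 60 pt of margins, leaving 458 pt.
16c + 15·6 = 458 → 16c = 368 → c = 23 pt.
15 columns plus 14 column gaps: 345 + 84 = 429 pt.
5 columns + 4 column gaps: 5d + 4·16 = 429.
5d = 429 − 64 = 365, so d = 73 pt.

73 pt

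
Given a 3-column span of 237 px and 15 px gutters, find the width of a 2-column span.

153 px

237 − 2·15 = 207; ÷3 gives c = 69 px.
2-column span = 2·69 + 1·15 = 153 px.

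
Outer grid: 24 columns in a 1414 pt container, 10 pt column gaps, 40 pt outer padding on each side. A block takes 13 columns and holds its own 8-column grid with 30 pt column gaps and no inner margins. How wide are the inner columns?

Subtract both margins: 1414 − 2·40 = 1334 pt.
24 columns + 23 column gaps: 24c + 23·10 = 1334.
24c = 1334 − 230 = 1104, so c = 46 pt.
13 columns plus 12 column gaps: 598 + 120 = 718 pt.
8d + 7·30 = 718 → 8d = 508 → d = 63.5 pt.

63.5 pt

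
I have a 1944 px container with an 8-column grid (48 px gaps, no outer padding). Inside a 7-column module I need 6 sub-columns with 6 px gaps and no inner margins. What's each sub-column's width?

277.5 px

Subtracting 7 gaps of 48 leaves 1608 for 8 columns, so c = 201 px.
7 columns plus 6 gaps: 1407 + 288 = 1695 px.
6d + 5·6 = 1695 → 6d = 1665 → d = 277.5 px.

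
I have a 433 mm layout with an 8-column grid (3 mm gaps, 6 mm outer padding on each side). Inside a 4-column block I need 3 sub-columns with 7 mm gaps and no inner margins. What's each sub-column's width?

65 mm

Subtract both margins: 433 − 2·6 = 421 mm.
Subtracting 7 gaps of 3 leaves 400 for 8 columns, so c = 50 mm.
Span of 4: 4·50 + 3·3 = 200 + 9 = 209 mm.
209 − 2·7 = 195; ÷3 gives d = 65 mm.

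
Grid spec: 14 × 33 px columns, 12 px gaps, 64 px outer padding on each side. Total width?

746 px

Artboard = 2·64 + 14·33 + 13·12 = 128 + 462 + 156 = 746 px.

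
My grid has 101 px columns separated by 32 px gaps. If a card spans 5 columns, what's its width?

633 px

5-column span = 5·101 + 4·32 = 633 px.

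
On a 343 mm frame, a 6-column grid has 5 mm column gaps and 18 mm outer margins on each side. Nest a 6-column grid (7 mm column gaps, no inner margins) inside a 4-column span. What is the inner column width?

28 mm

Subtract both margins: 343 − 2·18 = 307 mm.
Subtracting 5 column gaps of 5 leaves 282 for 6 columns, so c = 47 mm.
4 columns plus 3 column gaps: 188 + 15 = 203 mm.
6d + 5·7 = 203 → 6d = 168 → d = 28 mm.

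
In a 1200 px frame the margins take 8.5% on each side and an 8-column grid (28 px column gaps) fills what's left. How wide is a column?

Margins: 8.5% × 1200 = 102 px each, so content = 1200 − 204 = 996 px.
8c + 7·28 = 996 → 8c = 800 → c = 100 px.

100 px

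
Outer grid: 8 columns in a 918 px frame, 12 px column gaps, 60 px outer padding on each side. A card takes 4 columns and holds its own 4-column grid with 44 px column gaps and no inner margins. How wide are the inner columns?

65.25 px

Take off 120 px of margins, leaving 798 px.
798 − 7·12 = 714; ÷8 gives c = 89.25 px.
4 columns plus 3 column gaps: 357 + 36 = 393 px.
393 − 3·44 = 261; ÷4 gives d = 65.25 px.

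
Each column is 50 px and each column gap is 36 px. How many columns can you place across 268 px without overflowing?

3 columns

k columns need k·50 + (k−1)·36 = k·86 − 36.
k·86 − 36 ≤ 268 → k ≤ 304 / 86 ≈ 3.53, so k = 3.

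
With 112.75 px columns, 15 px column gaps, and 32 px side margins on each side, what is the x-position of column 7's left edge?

Each column+gutter stride is 127.75 px; 6 of them past the 32 px margin is 32 + 766.5 = 798.5 px.

798.5 px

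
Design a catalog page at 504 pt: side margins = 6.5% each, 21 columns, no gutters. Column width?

20.88 pt

Margins: 6.5% × 504 = 32.76 pt each, so content = 504 − 65.52 = 438.48 pt.
21c = 438.48 → c = 20.88 pt.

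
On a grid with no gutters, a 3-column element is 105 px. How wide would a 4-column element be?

140 px

With no gutters, each column is 105/3 = 35 px.
4-column span = 4·35 = 140 px.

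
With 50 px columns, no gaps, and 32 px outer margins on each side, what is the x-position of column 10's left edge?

482 px

Before column 10: the margin + 9 columns + 9 gaps.
Offset = 32 + 9·(50 + 0) = 32 + 450 = 482 px.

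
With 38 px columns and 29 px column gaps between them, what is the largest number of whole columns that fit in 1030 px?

15 columns

Each extra column adds 38 + 29 = 67 px.
(1030 + 29) / 67 = 15.81, so 15 columns fit.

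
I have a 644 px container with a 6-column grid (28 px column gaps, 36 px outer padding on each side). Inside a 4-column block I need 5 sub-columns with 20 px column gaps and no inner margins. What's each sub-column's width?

Inside the margins: 644 − 72 = 572 px.
6c + 5·28 = 572 → 6c = 432 → c = 72 px.
Span of 4: 4·72 + 3·28 = 288 + 84 = 372 px.
5d + 4·20 = 372 → 5d = 292 → d = 58.4 px.

58.4 px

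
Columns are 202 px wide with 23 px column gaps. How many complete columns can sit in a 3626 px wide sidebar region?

16 columns

k columns need k·202 + (k−1)·23 = k·225 − 23.
k·225 − 23 ≤ 3626 → k ≤ 3649 / 225 ≈ 16.22, so k = 16.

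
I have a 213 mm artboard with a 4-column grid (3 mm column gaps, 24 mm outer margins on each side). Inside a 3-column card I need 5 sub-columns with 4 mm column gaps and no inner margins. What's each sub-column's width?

21.4 mm

Outer content = 213 − 2·24 = 165 mm.
4c + 3·3 = 165 → 4c = 156 → c = 39 mm.
3 columns plus 2 column gaps: 117 + 6 = 123 mm.
Subtracting 4 column gaps of 4 leaves 107 for 5 columns, so d = 21.4 mm.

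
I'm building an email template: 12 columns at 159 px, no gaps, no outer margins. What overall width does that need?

Total width: 12·159 = 1908 px.

1908 px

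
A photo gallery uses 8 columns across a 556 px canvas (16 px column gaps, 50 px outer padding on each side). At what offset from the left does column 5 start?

Content = 556 − 2·50 = 456 px.
456 − 7·16 = 344; ÷8 gives c = 43 px.
Before column 5: the margin + 4 columns + 4 column gaps.
Offset = 50 + 4·(43 + 16) = 50 + 236 = 286 px.

286 px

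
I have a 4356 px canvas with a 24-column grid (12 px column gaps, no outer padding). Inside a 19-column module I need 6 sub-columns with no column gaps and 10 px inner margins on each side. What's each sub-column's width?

571 px

24 columns + 23 column gaps: 24c + 23·12 = 4356.
24c = 4356 − 276 = 4080, so c = 170 px.
Span of 19: 19·170 + 18·12 = 3230 + 216 = 3446 px.
Inner content = 3446 − 2·10 = 3426 px.
3426 / 6 = 571 px per column.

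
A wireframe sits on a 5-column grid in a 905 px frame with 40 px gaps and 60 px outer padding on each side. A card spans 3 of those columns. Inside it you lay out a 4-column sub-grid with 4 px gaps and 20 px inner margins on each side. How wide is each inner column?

Inside the margins: 905 − 120 = 785 px.
5c + 4·40 = 785 → 5c = 625 → c = 125 px.
3-column span = 3·125 + 2·40 = 455 px.
Inner content = 455 − 2·20 = 415 px.
4 columns + 3 gaps: 4d + 3·4 = 415.
4d = 415 − 12 = 403, so d = 100.75 px.

100.75 px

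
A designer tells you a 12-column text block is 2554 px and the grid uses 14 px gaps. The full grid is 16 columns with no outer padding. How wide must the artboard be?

Subtracting 11 gaps of 14 leaves 2400 for 12 columns, so c = 200 px.
Summing: 3200 + 210 = 3410 px.

3410 px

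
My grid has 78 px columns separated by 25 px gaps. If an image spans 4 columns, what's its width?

4-column span = 4·78 + 3·25 = 387 px.

387 px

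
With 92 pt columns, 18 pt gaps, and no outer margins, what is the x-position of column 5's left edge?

440 pt

Before column 5: 4 columns + 4 gaps.
Offset = 4·(92 + 18) = 4·110 = 440 pt.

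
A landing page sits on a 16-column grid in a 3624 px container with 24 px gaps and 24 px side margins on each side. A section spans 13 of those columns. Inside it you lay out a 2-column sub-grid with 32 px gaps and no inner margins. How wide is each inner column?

1434.5 px

Take off 48 px of margins, leaving 3576 px.
3576 − 15·24 = 3216; ÷16 gives c = 201 px.
Span of 13: 13·201 + 12·24 = 2613 + 288 = 2901 px.
2901 − 1·32 = 2869; ÷2 gives d = 1434.5 px.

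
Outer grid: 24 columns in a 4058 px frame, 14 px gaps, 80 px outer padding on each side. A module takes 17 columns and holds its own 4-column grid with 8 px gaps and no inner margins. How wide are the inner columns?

Outer content = 4058 − 2·80 = 3898 px.
Subtracting 23 gaps of 14 leaves 3576 for 24 columns, so c = 149 px.
17 columns plus 16 gaps: 2533 + 224 = 2757 px.
4d + 3·8 = 2757 → 4d = 2733 → d = 683.25 px.

683.25 px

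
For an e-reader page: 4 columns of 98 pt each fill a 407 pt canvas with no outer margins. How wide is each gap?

4 columns take 4·98 = 392 pt; remaining 15 splits into 3 gaps.
g = 15 / 3 = 5 pt.

5 pt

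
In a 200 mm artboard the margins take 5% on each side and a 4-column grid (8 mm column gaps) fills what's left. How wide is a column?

39 mm

Margins: 5% × 200 = 10 mm each, so content = 200 − 20 = 180 mm.
4 columns + 3 column gaps: 4c + 3·8 = 180.
4c = 180 − 24 = 156, so c = 39 mm.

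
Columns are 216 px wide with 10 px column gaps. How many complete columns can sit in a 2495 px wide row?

11 columns

k columns need k·216 + (k−1)·10 = k·226 − 10.
k·226 − 10 ≤ 2495 → k ≤ 2505 / 226 ≈ 11.08, so k = 11.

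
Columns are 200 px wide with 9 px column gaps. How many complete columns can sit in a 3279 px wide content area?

k columns need k·200 + (k−1)·9 = k·209 − 9.
k·209 − 9 ≤ 3279 → k ≤ 3288 / 209 ≈ 15.73, so k = 15.

15 columns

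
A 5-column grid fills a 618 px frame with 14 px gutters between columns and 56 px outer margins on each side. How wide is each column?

Content width = 618 − 2·56 = 506 px.
506 − 4·14 = 450; ÷5 gives c = 90 px.

90 px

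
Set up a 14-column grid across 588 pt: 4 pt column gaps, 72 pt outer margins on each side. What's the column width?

Subtract both margins: 588 − 2·72 = 444 pt.
14c + 13·4 = 444 → 14c = 392 → c = 28 pt.

28 pt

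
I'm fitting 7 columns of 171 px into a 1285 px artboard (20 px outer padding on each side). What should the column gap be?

Subtract both margins: 1285 − 2·20 = 1245 px.
Columns use 1197 px, leaving 48 px across 6 column gaps = 8 px each.

8 px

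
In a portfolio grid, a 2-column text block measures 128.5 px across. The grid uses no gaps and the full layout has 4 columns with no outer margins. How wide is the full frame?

With no gaps, each column is 128.5/2 = 64.25 px.
Summing: 257 = 257 px.

257 px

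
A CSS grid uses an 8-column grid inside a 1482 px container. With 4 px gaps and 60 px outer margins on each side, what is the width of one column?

Content width = 1482 − 2·60 = 1362 px.
1362 − 7·4 = 1334; ÷8 gives c = 166.75 px.

166.75 px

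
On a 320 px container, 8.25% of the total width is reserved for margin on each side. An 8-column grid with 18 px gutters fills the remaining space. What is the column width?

17.65 px

Each margin = 8.25% of 320 = 26.4 px; content = 320 − 2·26.4 = 267.2 px.
267.2 − 7·18 = 141.2; ÷8 gives c = 17.65 px.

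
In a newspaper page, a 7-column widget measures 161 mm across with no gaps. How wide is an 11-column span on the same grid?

253 mm

161 / 7 = 23 mm per column.
With no gaps, 11 columns span 11·23 = 253 mm.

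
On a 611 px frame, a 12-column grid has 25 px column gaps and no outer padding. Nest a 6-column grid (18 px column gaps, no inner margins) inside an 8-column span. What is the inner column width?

12 columns + 11 column gaps: 12c + 11·25 = 611.
12c = 611 − 275 = 336, so c = 28 px.
Span of 8: 8·28 + 7·25 = 224 + 175 = 399 px.
399 − 5·18 = 309; ÷6 gives d = 51.5 px.

51.5 px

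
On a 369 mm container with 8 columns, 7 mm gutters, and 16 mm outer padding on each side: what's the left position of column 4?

145 mm

Inside the margins: 369 − 32 = 337 mm.
8 columns + 7 gutters: 8c + 7·7 = 337.
8c = 337 − 49 = 288, so c = 36 mm.
Before column 4: the margin + 3 columns + 3 gutters.
Offset = 16 + 3·(36 + 7) = 16 + 129 = 145 mm.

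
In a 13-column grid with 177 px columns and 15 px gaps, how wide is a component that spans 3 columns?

561 px

3-column span = 3·177 + 2·15 = 561 px.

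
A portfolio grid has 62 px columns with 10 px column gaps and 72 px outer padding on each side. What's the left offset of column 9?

Before column 9: the margin + 8 columns + 8 column gaps.
Offset = 72 + 8·(62 + 10) = 72 + 576 = 648 px.

648 px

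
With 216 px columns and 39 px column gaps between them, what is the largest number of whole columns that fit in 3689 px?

14 columns

Each extra column adds 216 + 39 = 255 px.
(3689 + 39) / 255 = 14.62, so 14 columns fit.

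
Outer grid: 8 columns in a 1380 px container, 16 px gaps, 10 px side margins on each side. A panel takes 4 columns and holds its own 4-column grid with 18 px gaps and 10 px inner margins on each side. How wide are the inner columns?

149.5 px

Take off 20 px of margins, leaving 1360 px.
Subtracting 7 gaps of 16 leaves 1248 for 8 columns, so c = 156 px.
Span of 4: 4·156 + 3·16 = 624 + 48 = 672 px.
Inner content = 672 − 2·10 = 652 px.
4 columns + 3 gaps: 4d + 3·18 = 652.
4d = 652 − 54 = 598, so d = 149.5 px.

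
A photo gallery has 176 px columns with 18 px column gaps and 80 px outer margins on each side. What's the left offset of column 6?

Before column 6: the margin + 5 columns + 5 column gaps.
Offset = 80 + 5·(176 + 18) = 80 + 970 = 1050 px.

1050 px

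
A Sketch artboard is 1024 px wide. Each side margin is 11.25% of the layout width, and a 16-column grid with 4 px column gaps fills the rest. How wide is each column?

Margins: 11.25% × 1024 = 115.2 px each, so content = 1024 − 230.4 = 793.6 px.
Subtracting 15 column gaps of 4 leaves 733.6 for 16 columns, so c = 45.85 px.

45.85 px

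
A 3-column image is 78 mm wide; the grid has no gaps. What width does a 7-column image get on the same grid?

With no gaps, each column is 78/3 = 26 mm.
With no gaps, 7 columns span 7·26 = 182 mm.

182 mm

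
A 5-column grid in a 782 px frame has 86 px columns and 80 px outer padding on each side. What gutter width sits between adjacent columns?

Subtract both margins: 782 − 2·80 = 622 px.
Columns use 430 px, leaving 192 px across 4 gutters = 48 px each.

48 px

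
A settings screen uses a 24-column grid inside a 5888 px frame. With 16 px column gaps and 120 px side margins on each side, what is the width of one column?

Content width = 5888 − 2·120 = 5648 px.
24c + 23·16 = 5648 → 24c = 5280 → c = 220 px.

220 px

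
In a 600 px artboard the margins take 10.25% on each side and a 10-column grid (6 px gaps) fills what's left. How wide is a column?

42.3 px

Margins: 10.25% × 600 = 61.5 px each, so content = 600 − 123 = 477 px.
10c + 9·6 = 477 → 10c = 423 → c = 42.3 px.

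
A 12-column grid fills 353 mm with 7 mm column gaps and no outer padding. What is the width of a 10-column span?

293 mm

353 − 11·7 = 276; ÷12 gives c = 23 mm.
10-column span = 10·23 + 9·7 = 293 mm.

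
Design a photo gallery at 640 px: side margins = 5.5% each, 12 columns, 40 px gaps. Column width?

Each margin = 5.5% of 640 = 35.2 px; content = 640 − 2·35.2 = 569.6 px.
Subtracting 11 gaps of 40 leaves 129.6 for 12 columns, so c = 10.8 px.

10.8 px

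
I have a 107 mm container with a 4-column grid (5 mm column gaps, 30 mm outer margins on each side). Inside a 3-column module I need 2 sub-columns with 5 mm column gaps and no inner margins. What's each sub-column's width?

14.5 mm

Subtract both margins: 107 − 2·30 = 47 mm.
4 columns + 3 column gaps: 4c + 3·5 = 47.
4c = 47 − 15 = 32, so c = 8 mm.
3 columns plus 2 column gaps: 24 + 10 = 34 mm.
Subtracting 1 column gap of 5 leaves 29 for 2 columns, so d = 14.5 mm.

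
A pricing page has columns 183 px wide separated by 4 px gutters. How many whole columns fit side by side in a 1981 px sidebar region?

k columns need k·183 + (k−1)·4 = k·187 − 4.
k·187 − 4 ≤ 1981 → k ≤ 1985 / 187 ≈ 10.61, so k = 10.

10 columns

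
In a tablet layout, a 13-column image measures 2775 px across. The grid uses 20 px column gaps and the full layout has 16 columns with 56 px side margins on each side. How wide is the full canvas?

13 columns + 12 column gaps: 13c + 12·20 = 2775.
13c = 2775 − 240 = 2535, so c = 195 px.
Adding margins, columns and gutters: 112 + 3120 + 300 = 3532 px.

3532 px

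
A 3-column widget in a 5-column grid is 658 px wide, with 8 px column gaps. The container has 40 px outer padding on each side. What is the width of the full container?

658 − 2·8 = 642; ÷3 gives c = 214 px.
Adding margins, columns and gutters: 80 + 1070 + 32 = 1182 px.

1182 px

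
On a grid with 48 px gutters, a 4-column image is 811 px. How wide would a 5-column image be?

1025.75 px

Subtracting 3 gutters of 48 leaves 667 for 4 columns, so c = 166.75 px.
5-column span = 5·166.75 + 4·48 = 1025.75 px.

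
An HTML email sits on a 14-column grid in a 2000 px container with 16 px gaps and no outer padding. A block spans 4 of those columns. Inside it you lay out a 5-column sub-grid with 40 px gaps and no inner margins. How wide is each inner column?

14c + 13·16 = 2000 → 14c = 1792 → c = 128 px.
Span of 4: 4·128 + 3·16 = 512 + 48 = 560 px.
Subtracting 4 gaps of 40 leaves 400 for 5 columns, so d = 80 px.

80 px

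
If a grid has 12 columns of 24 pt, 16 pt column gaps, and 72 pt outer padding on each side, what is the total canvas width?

Canvas = 2·72 + 12·24 + 11·16 = 144 + 288 + 176 = 608 pt.

608 pt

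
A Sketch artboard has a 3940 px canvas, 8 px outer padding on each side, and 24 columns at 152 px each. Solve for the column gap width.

Inside the margins: 3940 − 16 = 3924 px.
Columns use 3648 px, leaving 276 px across 23 column gaps = 12 px each.

12 px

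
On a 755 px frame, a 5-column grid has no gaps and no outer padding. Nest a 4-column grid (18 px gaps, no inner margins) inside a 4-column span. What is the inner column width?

755 / 5 = 151 px per column.
4-column span = 4·151 = 604 px.
Subtracting 3 gaps of 18 leaves 550 for 4 columns, so d = 137.5 px.

137.5 px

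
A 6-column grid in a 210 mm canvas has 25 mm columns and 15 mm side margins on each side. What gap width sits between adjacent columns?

Content width = 210 − 2·15 = 180 mm.
6·25 + 5g = 180 → 5g = 30 → g = 6 mm.

6 mm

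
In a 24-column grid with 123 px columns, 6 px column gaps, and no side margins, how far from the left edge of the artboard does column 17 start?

Before column 17: 16 columns + 16 column gaps.
Offset = 16·(123 + 6) = 16·129 = 2064 px.

2064 px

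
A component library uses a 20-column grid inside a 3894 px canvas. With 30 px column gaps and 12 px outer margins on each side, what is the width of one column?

Subtract both margins: 3894 − 2·12 = 3870 px.
Subtracting 19 column gaps of 30 leaves 3300 for 20 columns, so c = 165 px.

165 px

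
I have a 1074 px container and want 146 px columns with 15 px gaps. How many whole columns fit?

k columns need k·146 + (k−1)·15 = k·161 − 15.
k·161 − 15 ≤ 1074 → k ≤ 1089 / 161 ≈ 6.76, so k = 6.

6 columns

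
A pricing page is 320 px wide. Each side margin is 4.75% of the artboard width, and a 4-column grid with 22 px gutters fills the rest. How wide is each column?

320 × (1 − 2·4.75%) = 320 × 90.5% = 289.6 px for the columns.
4 columns + 3 gutters: 4c + 3·22 = 289.6.
4c = 289.6 − 66 = 223.6, so c = 55.9 px.

55.9 px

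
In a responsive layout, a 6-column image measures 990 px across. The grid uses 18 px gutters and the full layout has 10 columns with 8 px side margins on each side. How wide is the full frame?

990 − 5·18 = 900; ÷6 gives c = 150 px.
Frame = 2·8 + 10·150 + 9·18 = 16 + 1500 + 162 = 1678 px.

1678 px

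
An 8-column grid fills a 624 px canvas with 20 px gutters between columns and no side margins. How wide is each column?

8c + 7·20 = 624 → 8c = 484 → c = 60.5 px.

60.5 px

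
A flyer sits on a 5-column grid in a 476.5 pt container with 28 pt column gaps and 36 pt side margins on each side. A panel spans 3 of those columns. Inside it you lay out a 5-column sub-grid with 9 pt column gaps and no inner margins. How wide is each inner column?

39.1 pt

Take off 72 pt of margins, leaving 404.5 pt.
5 columns + 4 column gaps: 5c + 4·28 = 404.5.
5c = 404.5 − 112 = 292.5, so c = 58.5 pt.
3 columns plus 2 column gaps: 175.5 + 56 = 231.5 pt.
231.5 − 4·9 = 195.5; ÷5 gives d = 39.1 pt.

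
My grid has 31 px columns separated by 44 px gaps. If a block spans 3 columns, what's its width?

3 columns plus 2 gaps: 93 + 88 = 181 px.

181 px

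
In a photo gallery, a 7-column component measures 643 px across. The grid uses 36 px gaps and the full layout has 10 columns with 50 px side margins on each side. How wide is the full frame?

1034 px

7c + 6·36 = 643 → 7c = 427 → c = 61 px.
Frame = 2·50 + 10·61 + 9·36 = 100 + 610 + 324 = 1034 px.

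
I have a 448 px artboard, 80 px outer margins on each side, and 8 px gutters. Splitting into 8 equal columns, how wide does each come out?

29 px

Take off 160 px of margins, leaving 288 px.
8c + 7·8 = 288 → 8c = 232 → c = 29 px.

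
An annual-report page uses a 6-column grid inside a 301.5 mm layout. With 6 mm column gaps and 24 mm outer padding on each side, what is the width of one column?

Content width = 301.5 − 2·24 = 253.5 mm.
Subtracting 5 column gaps of 6 leaves 223.5 for 6 columns, so c = 37.25 mm.

37.25 mm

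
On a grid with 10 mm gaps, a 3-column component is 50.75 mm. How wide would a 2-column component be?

30.5 mm

Subtracting 2 gaps of 10 leaves 30.75 for 3 columns, so c = 10.25 mm.
2 columns plus 1 gap: 20.5 + 10 = 30.5 mm.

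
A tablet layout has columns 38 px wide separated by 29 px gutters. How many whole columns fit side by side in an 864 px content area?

13 columns

k columns need k·38 + (k−1)·29 = k·67 − 29.
k·67 − 29 ≤ 864 → k ≤ 893 / 67 ≈ 13.33, so k = 13.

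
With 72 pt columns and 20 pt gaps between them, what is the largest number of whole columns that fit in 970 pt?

10 columns

Each extra column adds 72 + 20 = 92 pt.
(970 + 20) / 92 = 10.76, so 10 columns fit.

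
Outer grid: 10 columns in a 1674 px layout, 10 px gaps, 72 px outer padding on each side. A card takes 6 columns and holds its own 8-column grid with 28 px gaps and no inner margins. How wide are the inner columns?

89.75 px

Inside the margins: 1674 − 144 = 1530 px.
Subtracting 9 gaps of 10 leaves 1440 for 10 columns, so c = 144 px.
6-column span = 6·144 + 5·10 = 914 px.
Subtracting 7 gaps of 28 leaves 718 for 8 columns, so d = 89.75 px.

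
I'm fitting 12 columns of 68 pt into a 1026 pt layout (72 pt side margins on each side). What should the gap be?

Content width = 1026 − 2·72 = 882 pt.
12·68 + 11g = 882 → 11g = 66 → g = 6 pt.

6 pt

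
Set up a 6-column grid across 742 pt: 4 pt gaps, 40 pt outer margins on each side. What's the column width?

Inside the margins: 742 − 80 = 662 pt.
6 columns + 5 gaps: 6c + 5·4 = 662.
6c = 662 − 20 = 642, so c = 107 pt.

107 pt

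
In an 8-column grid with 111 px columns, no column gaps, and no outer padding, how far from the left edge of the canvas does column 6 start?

555 px

Before column 6: 5 columns + 5 column gaps.
Offset = 5·(111 + 0) = 5·111 = 555 px.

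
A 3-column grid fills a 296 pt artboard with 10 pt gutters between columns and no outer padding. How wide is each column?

3c + 2·10 = 296 → 3c = 276 → c = 92 pt.

92 pt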